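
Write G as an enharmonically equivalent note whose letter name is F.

F##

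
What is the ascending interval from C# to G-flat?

The letter names run C→G, a span of 4 letter steps, so the interval is some kind of fifth.
C# to Gb is 5 semitones. A perfect fifth is 7, so 5 makes it doubly diminished.

doubly diminished fifth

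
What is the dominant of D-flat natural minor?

Ab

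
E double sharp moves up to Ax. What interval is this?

Counting letters E–F–G–A gives a fourth.
E##→A## = 5 semitones, exactly the perfect fourth.

perfect fourth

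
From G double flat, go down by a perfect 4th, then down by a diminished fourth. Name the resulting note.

Ab

A perfect fourth down from Gbb is Dbb (letter D, 5 semitones down).
A diminished fourth down from Dbb is Ab (letter A, 4 semitones down).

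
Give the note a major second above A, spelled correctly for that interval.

A second above A lands on the letter B.
A major second spans 2 semitones, so A moves to pitch class 11. On the letter B that is B.

B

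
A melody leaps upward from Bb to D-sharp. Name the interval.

augmented third

Counting letters B–C–D gives a third.
Bb→D# = 5 semitones, 1 wider than the major third (4), so augmented.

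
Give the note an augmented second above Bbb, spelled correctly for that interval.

A second above B lands on the letter C.
An augmented second spans 3 semitones, so Bbb moves to pitch class 0. On the letter C that is C.

C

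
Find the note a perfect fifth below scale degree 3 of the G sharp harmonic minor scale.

E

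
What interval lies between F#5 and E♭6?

diminished seventh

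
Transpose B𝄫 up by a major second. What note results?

A second above B lands on the letter C.
A major second spans 2 semitones, so Bbb moves to pitch class 11. On the letter C that is Cb.

Cb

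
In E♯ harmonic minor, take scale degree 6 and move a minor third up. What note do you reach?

Scale degree 6 of E# harmonic minor is C#.
A minor third (3 semitones) above C# lands on the letter E, giving E.

E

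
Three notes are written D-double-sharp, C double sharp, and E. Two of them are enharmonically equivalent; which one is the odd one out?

In 12-tone equal temperament, enharmonic equivalents share a pitch class. D## is pitch class 4; C## is pitch class 2; E is pitch class 4.
D## and E share pitch class 4, while C## is pitch class 2.

C##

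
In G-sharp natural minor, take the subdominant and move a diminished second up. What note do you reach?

Db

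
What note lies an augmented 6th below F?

Abb

F down a major sixth is Ab, so the target letter is A.
From F, an augmented sixth is 10 semitones down: Abb.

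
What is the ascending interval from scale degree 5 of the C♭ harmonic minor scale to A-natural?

Scale degree 5 of Cb harmonic minor is Gb.
Gb up to A: letters G→A make it a second; 3 semitones makes it augmented.

augmented second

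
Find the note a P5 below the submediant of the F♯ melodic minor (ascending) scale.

G#

The submediant of F# melodic minor (ascending) is D#.
A perfect fifth (7 semitones) below D# lands on the letter G, giving G#.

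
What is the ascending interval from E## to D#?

diminished seventh

Counting letters E–F–G–A–B–C–D gives a seventh.
E##→D# = 9 semitones, 2 narrower than the major seventh (11), so diminished.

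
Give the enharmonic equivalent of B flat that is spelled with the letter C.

Bb is pitch class 10. The letter C alone is pitch class 0.
To reach pitch class 10 from C requires an offset of -2 semitones, i.e. double flat: Cbb.

Cbb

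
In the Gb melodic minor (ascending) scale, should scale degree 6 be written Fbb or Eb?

Eb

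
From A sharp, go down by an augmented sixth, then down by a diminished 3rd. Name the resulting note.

An augmented sixth down from A# is C (letter C, 10 semitones down).
A diminished third down from C is A# (letter A, 2 semitones down).

A#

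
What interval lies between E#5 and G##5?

major third

The letter names run E→G, a span of 2 letter steps, so the interval is some kind of third.
E# to G## is 4 semitones. A major third is 4, so 4 makes it major.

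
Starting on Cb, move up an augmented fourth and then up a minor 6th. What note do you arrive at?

Db

An augmented fourth up from Cb is F (letter F, 6 semitones up).
A minor sixth up from F is Db (letter D, 8 semitones up).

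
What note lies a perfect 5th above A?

E

A fifth above A lands on the letter E.
A perfect fifth spans 7 semitones, so A moves to pitch class 4. On the letter E that is E.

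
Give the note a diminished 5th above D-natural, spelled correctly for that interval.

Ab

A fifth above D lands on the letter A.
A diminished fifth spans 6 semitones, so D moves to pitch class 8. On the letter A that is Ab.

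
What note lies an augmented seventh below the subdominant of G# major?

Db

The subdominant of G# major is C#.
An augmented seventh (12 semitones) below C# lands on the letter D, giving Db.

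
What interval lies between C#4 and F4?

diminished fourth

Counting letters C–D–E–F gives a fourth.
C#→F = 4 semitones, 1 narrower than the perfect fourth (5), so diminished.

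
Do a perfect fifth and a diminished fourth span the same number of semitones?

No

A perfect fifth spans 7 semitones; a diminished fourth spans 4.
The spans differ, so they are not enharmonic equivalents.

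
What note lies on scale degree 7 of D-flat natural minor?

Degree 7 takes the letter 6 steps above D, which is C.
In natural minor, degree 7 sits 10 semitones above the tonic. Db + 10 semitones is pitch class 11, spelled on C as Cb.

Cb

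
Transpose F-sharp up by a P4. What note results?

B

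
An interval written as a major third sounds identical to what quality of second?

A major third spans 4 semitones.
A second spanning 4 semitones is doubly augmented (the major second is 2).

doubly augmented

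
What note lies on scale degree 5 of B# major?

F##

Degree 5 takes the letter 4 steps above B, which is F.
In major, degree 5 sits 7 semitones above the tonic. B# + 7 semitones is pitch class 7, spelled on F as F##.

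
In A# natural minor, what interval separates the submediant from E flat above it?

diminished seventh

The submediant of A# natural minor is F#.
F# up to Eb: letters F→E make it a seventh; 9 semitones makes it diminished.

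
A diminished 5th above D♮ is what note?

D up a perfect fifth is A, so the target letter is A.
From D, a diminished fifth is 6 semitones up: Ab.

Ab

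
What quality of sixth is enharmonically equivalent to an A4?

doubly diminished

An augmented fourth spans 6 semitones.
A sixth spanning 6 semitones is doubly diminished (the major sixth is 9).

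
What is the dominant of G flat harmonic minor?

The Gb harmonic minor scale runs Gb Ab Bbb Cb Db Ebb F.
Degree 5 is Db.

Db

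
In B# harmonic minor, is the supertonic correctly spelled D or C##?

C##

Each scale degree takes a distinct letter name. Degree 2 of a scale on B must use the letter C.
C## and D are enharmonically the same pitch, but only C## uses the letter C, so it is the correct spelling here.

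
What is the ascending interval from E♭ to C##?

Counting letters E–F–G–A–B–C gives a sixth.
Eb→C## = 11 semitones, 2 wider than the major sixth (9), so doubly augmented.

doubly augmented sixth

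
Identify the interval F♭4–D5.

augmented sixth

The letter names run F→D, a span of 5 letter steps, so the interval is some kind of sixth.
Fb to D is 10 semitones. A major sixth is 9, so 10 makes it augmented.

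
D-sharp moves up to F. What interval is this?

Counting letters D–E–F gives a third.
D#→F = 2 semitones, 2 narrower than the major third (4), so diminished.

diminished third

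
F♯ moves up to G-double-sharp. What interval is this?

augmented second

Counting letters F–G gives a second.
F#→G## = 3 semitones, 1 wider than the major second (2), so augmented.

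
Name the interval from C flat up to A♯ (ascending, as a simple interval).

doubly augmented sixth

The letter names run C→A, a span of 5 letter steps, so the interval is some kind of sixth.
Cb to A# is 11 semitones. A major sixth is 9, so 11 makes it doubly augmented.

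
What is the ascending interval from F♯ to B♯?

augmented fourth

The letter names run F→B, a span of 3 letter steps, so the interval is some kind of fourth.
F# to B# is 6 semitones. A perfect fourth is 5, so 6 makes it augmented.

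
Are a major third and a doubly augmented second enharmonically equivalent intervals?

Yes

A major third spans 4 semitones; a doubly augmented second spans 4.
They are enharmonically equivalent.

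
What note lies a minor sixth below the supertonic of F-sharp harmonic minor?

B#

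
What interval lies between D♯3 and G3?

diminished fourth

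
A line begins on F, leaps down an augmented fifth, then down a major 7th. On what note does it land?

Cbb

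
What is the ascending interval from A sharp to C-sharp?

minor third

The letter names run A→C, a span of 2 letter steps, so the interval is some kind of third.
A# to C# is 3 semitones. A major third is 4, so 3 makes it minor.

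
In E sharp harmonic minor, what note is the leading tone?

Degree 7 takes the letter 6 steps above E, which is D.
In harmonic minor, degree 7 sits 11 semitones above the tonic. E# + 11 semitones is pitch class 4, spelled on D as D##.

D##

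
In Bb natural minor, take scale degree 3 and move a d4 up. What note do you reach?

Gbb

Scale degree 3 of Bb natural minor is Db.
A diminished fourth (4 semitones) above Db lands on the letter G, giving Gbb.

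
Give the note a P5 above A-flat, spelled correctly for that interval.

Eb

A up a perfect fifth is E, so the target letter is E.
From Ab, a perfect fifth is 7 semitones up: Eb.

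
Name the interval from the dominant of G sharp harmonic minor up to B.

The dominant of G# harmonic minor is D#.
D# up to B: letters D→B make it a sixth; 8 semitones makes it minor.

minor sixth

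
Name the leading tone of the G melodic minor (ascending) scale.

F#

The G melodic minor (ascending) scale runs G A Bb C D E F#.
Degree 7 is F#.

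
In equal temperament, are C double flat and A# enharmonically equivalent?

Cbb is pitch class 10; A# is pitch class 10.
All spellings map to pitch class 10, so they are enharmonically equivalent.

Yes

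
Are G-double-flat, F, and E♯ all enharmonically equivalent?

Yes

Gbb = pitch class 5 and F = pitch class 5 and E# = pitch class 5 — the same pitch class, so they are enharmonic equivalents.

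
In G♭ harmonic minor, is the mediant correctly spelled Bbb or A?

Bbb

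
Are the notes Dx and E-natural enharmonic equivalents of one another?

D## is pitch class 4; E is pitch class 4.
All spellings map to pitch class 4, so they are enharmonically equivalent.

Yes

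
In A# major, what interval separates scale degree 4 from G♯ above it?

perfect fourth

Scale degree 4 of A# major is D#.
D# up to G#: letters D→G make it a fourth; 5 semitones makes it perfect.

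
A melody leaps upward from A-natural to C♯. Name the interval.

The letter names run A→C, a span of 2 letter steps, so the interval is some kind of third.
A to C# is 4 semitones. A major third is 4, so 4 makes it major.

major third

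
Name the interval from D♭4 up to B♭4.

The letter names run D→B, a span of 5 letter steps, so the interval is some kind of sixth.
Db to Bb is 9 semitones. A major sixth is 9, so 9 makes it major.

major sixth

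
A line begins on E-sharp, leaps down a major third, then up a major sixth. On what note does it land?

A major third down from E# is C# (letter C, 4 semitones down).
A major sixth up from C# is A# (letter A, 9 semitones up).

A#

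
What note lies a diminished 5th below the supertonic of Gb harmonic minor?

The supertonic of Gb harmonic minor is Ab.
A diminished fifth (6 semitones) below Ab lands on the letter D, giving D.

D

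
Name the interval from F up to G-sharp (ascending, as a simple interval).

Counting letters F–G gives a second.
F→G# = 3 semitones, 1 wider than the major second (2), so augmented.

augmented second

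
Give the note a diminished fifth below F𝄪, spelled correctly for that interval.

A fifth below F lands on the letter B.
A diminished fifth spans 6 semitones, so F## moves to pitch class 1. On the letter B that is B##.

B##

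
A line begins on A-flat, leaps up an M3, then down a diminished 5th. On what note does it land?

F#

A major third up from Ab is C (letter C, 4 semitones up).
A diminished fifth down from C is F# (letter F, 6 semitones down).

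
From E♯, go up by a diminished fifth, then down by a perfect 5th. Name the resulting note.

E

A diminished fifth up from E# is B (letter B, 6 semitones up).
A perfect fifth down from B is E (letter E, 7 semitones down).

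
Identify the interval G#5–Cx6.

Counting letters G–A–B–C gives a fourth.
G#→C## = 6 semitones, 1 wider than the perfect fourth (5), so augmented.

augmented fourth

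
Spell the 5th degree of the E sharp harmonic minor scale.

Degree 5 takes the letter 4 steps above E, which is B.
In harmonic minor, degree 5 sits 7 semitones above the tonic. E# + 7 semitones is pitch class 0, spelled on B as B#.

B#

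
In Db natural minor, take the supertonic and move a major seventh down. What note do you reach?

Fb

The supertonic of Db natural minor is Eb.
A major seventh (11 semitones) below Eb lands on the letter F, giving Fb.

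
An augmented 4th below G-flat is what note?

G down a perfect fourth is D, so the target letter is D.
From Gb, an augmented fourth is 6 semitones down: Dbb.

Dbb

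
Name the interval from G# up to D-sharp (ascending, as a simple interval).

Counting letters G–A–B–C–D gives a fifth.
G#→D# = 7 semitones, exactly the perfect fifth.

perfect fifth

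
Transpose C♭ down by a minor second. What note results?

Bb

A second below C lands on the letter B.
A minor second spans 1 semitone, so Cb moves to pitch class 10. On the letter B that is Bb.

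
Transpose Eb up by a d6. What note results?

Cbb

E up a major sixth is C#, so the target letter is C.
From Eb, a diminished sixth is 7 semitones up: Cbb.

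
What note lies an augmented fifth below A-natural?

Db

A fifth below A lands on the letter D.
An augmented fifth spans 8 semitones, so A moves to pitch class 1. On the letter D that is Db.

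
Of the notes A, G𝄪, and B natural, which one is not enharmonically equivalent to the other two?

In 12-tone equal temperament, enharmonic equivalents share a pitch class. A is pitch class 9; G## is pitch class 9; B is pitch class 11.
A and G## share pitch class 9, while B is pitch class 11.

B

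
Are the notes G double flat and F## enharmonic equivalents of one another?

Two spellings are enharmonically equivalent only if they share a pitch class.
Here Gbb → 5, F## → 7; 5 ≠ 7, so they are not.

No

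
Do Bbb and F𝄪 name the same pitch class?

Two spellings are enharmonically equivalent only if they share a pitch class.
Here Bbb → 9, F## → 7; 7 ≠ 9, so they are not.

No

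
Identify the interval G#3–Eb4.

Counting letters G–A–B–C–D–E gives a sixth.
G#→Eb = 7 semitones, 2 narrower than the major sixth (9), so diminished.

diminished sixth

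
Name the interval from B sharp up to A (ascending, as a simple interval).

diminished seventh

The letter names run B→A, a span of 6 letter steps, so the interval is some kind of seventh.
B# to A is 9 semitones. A major seventh is 11, so 9 makes it diminished.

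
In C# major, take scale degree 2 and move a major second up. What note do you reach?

E#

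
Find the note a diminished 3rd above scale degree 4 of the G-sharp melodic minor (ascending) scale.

Scale degree 4 of G# melodic minor (ascending) is C#.
A diminished third (2 semitones) above C# lands on the letter E, giving Eb.

Eb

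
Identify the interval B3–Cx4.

The letter names run B→C, a span of 1 letter step, so the interval is some kind of second.
B to C## is 3 semitones. A major second is 2, so 3 makes it augmented.

augmented second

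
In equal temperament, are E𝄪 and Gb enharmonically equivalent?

Yes

E## is pitch class 6; Gb is pitch class 6.
All spellings map to pitch class 6, so they are enharmonically equivalent.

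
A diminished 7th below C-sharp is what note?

A seventh below C lands on the letter D.
A diminished seventh spans 9 semitones, so C# moves to pitch class 4. On the letter D that is D##.

D##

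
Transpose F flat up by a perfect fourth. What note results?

Bbb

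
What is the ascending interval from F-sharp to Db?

diminished sixth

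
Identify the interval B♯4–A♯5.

minor seventh

Counting letters B–C–D–E–F–G–A gives a seventh.
B#→A# = 10 semitones, 1 narrower than the major seventh (11), so minor.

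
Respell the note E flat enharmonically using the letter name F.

Fbb

Eb is pitch class 3. The letter F alone is pitch class 5.
To reach pitch class 3 from F requires an offset of -2 semitones, i.e. double flat: Fbb.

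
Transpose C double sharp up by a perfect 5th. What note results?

C up a perfect fifth is G, so the target letter is G.
From C##, a perfect fifth is 7 semitones up: G##.

G##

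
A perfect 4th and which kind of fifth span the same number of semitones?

doubly diminished

A perfect fourth spans 5 semitones.
A fifth spanning 5 semitones is doubly diminished (the perfect fifth is 7).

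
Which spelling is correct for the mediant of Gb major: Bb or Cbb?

Each scale degree takes a distinct letter name. Degree 3 of a scale on G must use the letter B.
Bb and Cbb are enharmonically the same pitch, but only Bb uses the letter B, so it is the correct spelling here.

Bb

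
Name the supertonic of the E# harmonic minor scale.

The E# harmonic minor scale runs E# F## G# A# B# C# D##.
Degree 2 is F##.

F##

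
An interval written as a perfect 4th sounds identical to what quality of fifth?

doubly diminished

A perfect fourth spans 5 semitones.
A fifth spanning 5 semitones is doubly diminished (the perfect fifth is 7).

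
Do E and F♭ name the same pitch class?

Yes

E is pitch class 4; Fb is pitch class 4.
All spellings map to pitch class 4, so they are enharmonically equivalent.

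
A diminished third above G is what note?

Bbb

A third above G lands on the letter B.
A diminished third spans 2 semitones, so G moves to pitch class 9. On the letter B that is Bbb.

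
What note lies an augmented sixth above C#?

A##

A sixth above C lands on the letter A.
An augmented sixth spans 10 semitones, so C# moves to pitch class 11. On the letter A that is A##.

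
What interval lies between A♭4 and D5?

The letter names run A→D, a span of 3 letter steps, so the interval is some kind of fourth.
Ab to D is 6 semitones. A perfect fourth is 5, so 6 makes it augmented.

augmented fourth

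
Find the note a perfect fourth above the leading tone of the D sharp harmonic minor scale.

F##

The leading tone of D# harmonic minor is C##.
A perfect fourth (5 semitones) above C## lands on the letter F, giving F##.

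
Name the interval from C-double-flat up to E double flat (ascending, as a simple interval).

The letter names run C→E, a span of 2 letter steps, so the interval is some kind of third.
Cbb to Ebb is 4 semitones. A major third is 4, so 4 makes it major.

major third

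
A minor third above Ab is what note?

Cb

A third above A lands on the letter C.
A minor third spans 3 semitones, so Ab moves to pitch class 11. On the letter C that is Cb.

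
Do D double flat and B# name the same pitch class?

Yes

Dbb = pitch class 0 and B# = pitch class 0 — the same pitch class, so they are enharmonic equivalents.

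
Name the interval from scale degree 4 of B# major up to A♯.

perfect fourth

Scale degree 4 of B# major is E#.
E# up to A#: letters E→A make it a fourth; 5 semitones makes it perfect.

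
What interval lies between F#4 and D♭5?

Counting letters F–G–A–B–C–D gives a sixth.
F#→Db = 7 semitones, 2 narrower than the major sixth (9), so diminished.

diminished sixth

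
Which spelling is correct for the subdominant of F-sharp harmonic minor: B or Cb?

B

Each scale degree takes a distinct letter name. Degree 4 of a scale on F must use the letter B.
B and Cb are enharmonically the same pitch, but only B uses the letter B, so it is the correct spelling here.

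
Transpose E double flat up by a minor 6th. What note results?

A sixth above E lands on the letter C.
A minor sixth spans 8 semitones, so Ebb moves to pitch class 10. On the letter C that is Cbb.

Cbb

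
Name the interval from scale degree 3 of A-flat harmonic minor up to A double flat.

Scale degree 3 of Ab harmonic minor is Cb.
Cb up to Abb: letters C→A make it a sixth; 8 semitones makes it minor.

minor sixth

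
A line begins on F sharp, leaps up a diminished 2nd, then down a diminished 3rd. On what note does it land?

E

A diminished second up from F# is Gb (letter G, 0 semitones up).
A diminished third down from Gb is E (letter E, 2 semitones down).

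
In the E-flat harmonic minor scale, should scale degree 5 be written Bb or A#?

Each scale degree takes a distinct letter name. Degree 5 of a scale on E must use the letter B.
Bb and A# are enharmonically the same pitch, but only Bb uses the letter B, so it is the correct spelling here.

Bb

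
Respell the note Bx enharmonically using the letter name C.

B## is pitch class 1. The letter C alone is pitch class 0.
To reach pitch class 1 from C requires an offset of +1 semitone, i.e. sharp: C#.

C#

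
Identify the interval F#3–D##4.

The letter names run F→D, a span of 5 letter steps, so the interval is some kind of sixth.
F# to D## is 10 semitones. A major sixth is 9, so 10 makes it augmented.

augmented sixth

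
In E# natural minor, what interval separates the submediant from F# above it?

The submediant of E# natural minor is C#.
C# up to F#: letters C→F make it a fourth; 5 semitones makes it perfect.

perfect fourth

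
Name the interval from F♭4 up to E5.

augmented seventh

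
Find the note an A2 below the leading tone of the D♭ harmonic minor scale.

Bbb

The leading tone of Db harmonic minor is C.
An augmented second (3 semitones) below C lands on the letter B, giving Bbb.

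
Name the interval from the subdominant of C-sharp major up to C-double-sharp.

The subdominant of C# major is F#.
F# up to C##: letters F→C make it a fifth; 8 semitones makes it augmented.

augmented fifth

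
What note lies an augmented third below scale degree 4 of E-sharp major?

F

Scale degree 4 of E# major is A#.
An augmented third (5 semitones) below A# lands on the letter F, giving F.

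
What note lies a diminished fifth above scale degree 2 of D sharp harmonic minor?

B

Scale degree 2 of D# harmonic minor is E#.
A diminished fifth (6 semitones) above E# lands on the letter B, giving B.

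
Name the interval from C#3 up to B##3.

augmented seventh

Counting letters C–D–E–F–G–A–B gives a seventh.
C#→B## = 12 semitones, 1 wider than the major seventh (11), so augmented.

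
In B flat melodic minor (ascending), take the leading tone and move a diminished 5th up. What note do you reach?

The leading tone of Bb melodic minor (ascending) is A.
A diminished fifth (6 semitones) above A lands on the letter E, giving Eb.

Eb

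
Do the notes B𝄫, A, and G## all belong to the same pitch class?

Bbb = pitch class 9 and A = pitch class 9 and G## = pitch class 9 — the same pitch class, so they are enharmonic equivalents.

Yes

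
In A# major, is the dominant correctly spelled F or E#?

Each scale degree takes a distinct letter name. Degree 5 of a scale on A must use the letter E.
E# and F are enharmonically the same pitch, but only E# uses the letter E, so it is the correct spelling here.

E#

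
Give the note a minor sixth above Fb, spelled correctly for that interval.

Dbb

F up a major sixth is D, so the target letter is D.
From Fb, a minor sixth is 8 semitones up: Dbb.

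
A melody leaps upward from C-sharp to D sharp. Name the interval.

The letter names run C→D, a span of 1 letter step, so the interval is some kind of second.
C# to D# is 2 semitones. A major second is 2, so 2 makes it major.

major second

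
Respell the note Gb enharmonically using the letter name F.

Gb is pitch class 6. The letter F alone is pitch class 5.
To reach pitch class 6 from F requires an offset of +1 semitone, i.e. sharp: F#.

F#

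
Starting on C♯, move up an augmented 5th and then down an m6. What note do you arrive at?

An augmented fifth up from C# is G## (letter G, 8 semitones up).
A minor sixth down from G## is B## (letter B, 8 semitones down).

B##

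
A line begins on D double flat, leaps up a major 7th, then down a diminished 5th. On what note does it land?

A major seventh up from Dbb is Cb (letter C, 11 semitones up).
A diminished fifth down from Cb is F (letter F, 6 semitones down).

F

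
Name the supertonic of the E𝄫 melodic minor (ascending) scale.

The Ebb melodic minor (ascending) scale runs Ebb Fb Gbb Abb Bbb Cb Db.
Degree 2 is Fb.

Fb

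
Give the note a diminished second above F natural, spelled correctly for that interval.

Gbb

A second above F lands on the letter G.
A diminished second spans 0 semitones, so F moves to pitch class 5. On the letter G that is Gbb.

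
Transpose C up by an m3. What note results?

Eb

A third above C lands on the letter E.
A minor third spans 3 semitones, so C moves to pitch class 3. On the letter E that is Eb.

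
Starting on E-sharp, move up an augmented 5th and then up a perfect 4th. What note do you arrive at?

An augmented fifth up from E# is B## (letter B, 8 semitones up).
A perfect fourth up from B## is E## (letter E, 5 semitones up).

E##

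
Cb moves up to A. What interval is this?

augmented sixth

The letter names run C→A, a span of 5 letter steps, so the interval is some kind of sixth.
Cb to A is 10 semitones. A major sixth is 9, so 10 makes it augmented.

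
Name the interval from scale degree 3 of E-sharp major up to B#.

Scale degree 3 of E# major is G##.
G## up to B#: letters G→B make it a third; 3 semitones makes it minor.

minor third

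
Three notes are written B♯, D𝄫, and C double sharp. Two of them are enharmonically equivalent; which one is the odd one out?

In 12-tone equal temperament, enharmonic equivalents share a pitch class. B# is pitch class 0; Dbb is pitch class 0; C## is pitch class 2.
B# and Dbb share pitch class 0, while C## is pitch class 2.

C##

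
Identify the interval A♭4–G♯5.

augmented seventh

Counting letters A–B–C–D–E–F–G gives a seventh.
Ab→G# = 12 semitones, 1 wider than the major seventh (11), so augmented.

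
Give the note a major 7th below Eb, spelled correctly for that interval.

A seventh below E lands on the letter F.
A major seventh spans 11 semitones, so Eb moves to pitch class 4. On the letter F that is Fb.

Fb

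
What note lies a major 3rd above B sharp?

D##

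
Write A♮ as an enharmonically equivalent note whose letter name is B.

Bbb

A is pitch class 9. The letter B alone is pitch class 11.
To reach pitch class 9 from B requires an offset of -2 semitones, i.e. double flat: Bbb.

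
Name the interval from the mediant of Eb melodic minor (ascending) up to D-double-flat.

diminished fifth

The mediant of Eb melodic minor (ascending) is Gb.
Gb up to Dbb: letters G→D make it a fifth; 6 semitones makes it diminished.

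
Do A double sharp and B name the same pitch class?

Yes

A## = pitch class 11 and B = pitch class 11 — the same pitch class, so they are enharmonic equivalents.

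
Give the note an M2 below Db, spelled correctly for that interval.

Cb

A second below D lands on the letter C.
A major second spans 2 semitones, so Db moves to pitch class 11. On the letter C that is Cb.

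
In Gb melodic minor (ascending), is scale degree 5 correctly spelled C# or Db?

Db

Each scale degree takes a distinct letter name. Degree 5 of a scale on G must use the letter D.
Db and C# are enharmonically the same pitch, but only Db uses the letter D, so it is the correct spelling here.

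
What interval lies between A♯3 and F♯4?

The letter names run A→F, a span of 5 letter steps, so the interval is some kind of sixth.
A# to F# is 8 semitones. A major sixth is 9, so 8 makes it minor.

minor sixth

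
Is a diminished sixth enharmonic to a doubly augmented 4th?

Yes

A diminished sixth spans 7 semitones; a doubly augmented fourth spans 7.
They are enharmonically equivalent.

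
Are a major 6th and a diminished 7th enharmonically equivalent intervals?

Yes

A major sixth spans 9 semitones; a diminished seventh spans 9.
They are enharmonically equivalent.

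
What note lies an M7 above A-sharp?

A up a major seventh is G#, so the target letter is G.
From A#, a major seventh is 11 semitones up: G##.

G##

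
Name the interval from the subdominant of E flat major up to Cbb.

The subdominant of Eb major is Ab.
Ab up to Cbb: letters A→C make it a third; 2 semitones makes it diminished.

diminished third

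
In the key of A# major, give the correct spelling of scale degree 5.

E#

Degree 5 takes the letter 4 steps above A, which is E.
In major, degree 5 sits 7 semitones above the tonic. A# + 7 semitones is pitch class 5, spelled on E as E#.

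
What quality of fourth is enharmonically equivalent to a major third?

diminished

A major third spans 4 semitones.
A fourth spanning 4 semitones is diminished (the perfect fourth is 5).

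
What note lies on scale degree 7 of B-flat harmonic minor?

The Bb harmonic minor scale runs Bb C Db Eb F Gb A.
Degree 7 is A.

A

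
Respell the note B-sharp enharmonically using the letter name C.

C

B# is pitch class 0. The letter C alone is pitch class 0.
Pitch class 0 on C needs no accidental: C.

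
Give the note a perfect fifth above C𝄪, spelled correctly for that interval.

G##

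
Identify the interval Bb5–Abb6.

diminished seventh

The letter names run B→A, a span of 6 letter steps, so the interval is some kind of seventh.
Bb to Abb is 9 semitones. A major seventh is 11, so 9 makes it diminished.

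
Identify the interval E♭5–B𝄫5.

diminished fifth

The letter names run E→B, a span of 4 letter steps, so the interval is some kind of fifth.
Eb to Bbb is 6 semitones. A perfect fifth is 7, so 6 makes it diminished.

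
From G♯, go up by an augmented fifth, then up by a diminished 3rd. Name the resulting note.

F#

An augmented fifth up from G# is D## (letter D, 8 semitones up).
A diminished third up from D## is F# (letter F, 2 semitones up).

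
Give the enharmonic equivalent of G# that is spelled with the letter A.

Ab

G# is pitch class 8. The letter A alone is pitch class 9.
To reach pitch class 8 from A requires an offset of -1 semitone, i.e. flat: Ab.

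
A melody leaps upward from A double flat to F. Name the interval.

The letter names run A→F, a span of 5 letter steps, so the interval is some kind of sixth.
Abb to F is 10 semitones. A major sixth is 9, so 10 makes it augmented.

augmented sixth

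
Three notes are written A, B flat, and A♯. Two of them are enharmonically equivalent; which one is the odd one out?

In 12-tone equal temperament, enharmonic equivalents share a pitch class. A is pitch class 9; Bb is pitch class 10; A# is pitch class 10.
Bb and A# share pitch class 10, while A is pitch class 9.

A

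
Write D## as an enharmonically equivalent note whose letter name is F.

Plain F sits 1 semitone above D##, so on the letter F the same pitch needs a flat: Fb.

Fb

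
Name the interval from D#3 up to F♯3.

Counting letters D–E–F gives a third.
D#→F# = 3 semitones, 1 narrower than the major third (4), so minor.

minor third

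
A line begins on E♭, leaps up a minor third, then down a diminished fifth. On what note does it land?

C

A minor third up from Eb is Gb (letter G, 3 semitones up).
A diminished fifth down from Gb is C (letter C, 6 semitones down).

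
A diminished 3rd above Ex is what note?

G#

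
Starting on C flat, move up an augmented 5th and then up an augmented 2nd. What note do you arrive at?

An augmented fifth up from Cb is G (letter G, 8 semitones up).
An augmented second up from G is A# (letter A, 3 semitones up).

A#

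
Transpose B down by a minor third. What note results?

G#

B down a major third is G, so the target letter is G.
From B, a minor third is 3 semitones down: G#.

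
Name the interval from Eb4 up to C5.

The letter names run E→C, a span of 5 letter steps, so the interval is some kind of sixth.
Eb to C is 9 semitones. A major sixth is 9, so 9 makes it major.

major sixth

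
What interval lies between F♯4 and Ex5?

augmented seventh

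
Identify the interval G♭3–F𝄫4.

Counting letters G–A–B–C–D–E–F gives a seventh.
Gb→Fbb = 9 semitones, 2 narrower than the major seventh (11), so diminished.

diminished seventh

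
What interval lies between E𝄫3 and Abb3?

perfect fourth

The letter names run E→A, a span of 3 letter steps, so the interval is some kind of fourth.
Ebb to Abb is 5 semitones. A perfect fourth is 5, so 5 makes it perfect.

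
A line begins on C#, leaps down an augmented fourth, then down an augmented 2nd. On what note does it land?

An augmented fourth down from C# is G (letter G, 6 semitones down).
An augmented second down from G is Fb (letter F, 3 semitones down).

Fb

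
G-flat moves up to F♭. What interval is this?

minor seventh

The letter names run G→F, a span of 6 letter steps, so the interval is some kind of seventh.
Gb to Fb is 10 semitones. A major seventh is 11, so 10 makes it minor.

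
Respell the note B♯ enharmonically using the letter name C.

B# is pitch class 0. The letter C alone is pitch class 0.
Pitch class 0 on C needs no accidental: C.

C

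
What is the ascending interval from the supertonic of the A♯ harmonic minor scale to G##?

major sixth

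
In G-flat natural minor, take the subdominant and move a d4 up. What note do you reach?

Fbb

The subdominant of Gb natural minor is Cb.
A diminished fourth (4 semitones) above Cb lands on the letter F, giving Fbb.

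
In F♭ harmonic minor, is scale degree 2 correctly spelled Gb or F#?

Gb

Each scale degree takes a distinct letter name. Degree 2 of a scale on F must use the letter G.
Gb and F# are enharmonically the same pitch, but only Gb uses the letter G, so it is the correct spelling here.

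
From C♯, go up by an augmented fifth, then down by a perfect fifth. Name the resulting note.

An augmented fifth up from C# is G## (letter G, 8 semitones up).
A perfect fifth down from G## is C## (letter C, 7 semitones down).

C##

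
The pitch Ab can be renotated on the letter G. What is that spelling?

Ab is pitch class 8. The letter G alone is pitch class 7.
To reach pitch class 8 from G requires an offset of +1 semitone, i.e. sharp: G#.

G#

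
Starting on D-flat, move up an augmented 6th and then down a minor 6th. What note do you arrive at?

D#

An augmented sixth up from Db is B (letter B, 10 semitones up).
A minor sixth down from B is D# (letter D, 8 semitones down).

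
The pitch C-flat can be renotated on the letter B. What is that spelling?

Cb is pitch class 11. The letter B alone is pitch class 11.
Pitch class 11 on B needs no accidental: B.

B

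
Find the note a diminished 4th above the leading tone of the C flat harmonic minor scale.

Ebb

The leading tone of Cb harmonic minor is Bb.
A diminished fourth (4 semitones) above Bb lands on the letter E, giving Ebb.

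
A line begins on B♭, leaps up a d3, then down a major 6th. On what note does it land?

Fbb

A diminished third up from Bb is Dbb (letter D, 2 semitones up).
A major sixth down from Dbb is Fbb (letter F, 9 semitones down).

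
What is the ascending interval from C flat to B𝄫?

The letter names run C→B, a span of 6 letter steps, so the interval is some kind of seventh.
Cb to Bbb is 10 semitones. A major seventh is 11, so 10 makes it minor.

minor seventh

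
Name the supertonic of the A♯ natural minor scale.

The A# natural minor scale runs A# B# C# D# E# F# G#.
Degree 2 is B#.

B#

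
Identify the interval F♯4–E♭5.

diminished seventh

The letter names run F→E, a span of 6 letter steps, so the interval is some kind of seventh.
F# to Eb is 9 semitones. A major seventh is 11, so 9 makes it diminished.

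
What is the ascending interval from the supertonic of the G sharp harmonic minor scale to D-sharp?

The supertonic of G# harmonic minor is A#.
A# up to D#: letters A→D make it a fourth; 5 semitones makes it perfect.

perfect fourth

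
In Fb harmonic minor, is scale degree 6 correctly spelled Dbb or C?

Each scale degree takes a distinct letter name. Degree 6 of a scale on F must use the letter D.
Dbb and C are enharmonically the same pitch, but only Dbb uses the letter D, so it is the correct spelling here.

Dbb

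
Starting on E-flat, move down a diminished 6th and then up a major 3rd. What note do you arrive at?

A diminished sixth down from Eb is G# (letter G, 7 semitones down).
A major third up from G# is B# (letter B, 4 semitones up).

B#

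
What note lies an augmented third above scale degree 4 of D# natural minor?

Scale degree 4 of D# natural minor is G#.
An augmented third (5 semitones) above G# lands on the letter B, giving B##.

B##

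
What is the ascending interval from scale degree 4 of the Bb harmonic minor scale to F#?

Scale degree 4 of Bb harmonic minor is Eb.
Eb up to F#: letters E→F make it a second; 3 semitones makes it augmented.

augmented second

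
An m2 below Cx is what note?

B##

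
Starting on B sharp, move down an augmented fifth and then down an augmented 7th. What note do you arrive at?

Fb

An augmented fifth down from B# is E (letter E, 8 semitones down).
An augmented seventh down from E is Fb (letter F, 12 semitones down).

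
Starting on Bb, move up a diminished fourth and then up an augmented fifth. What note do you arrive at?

A diminished fourth up from Bb is Ebb (letter E, 4 semitones up).
An augmented fifth up from Ebb is Bb (letter B, 8 semitones up).

Bb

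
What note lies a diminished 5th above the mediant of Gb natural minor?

Fbb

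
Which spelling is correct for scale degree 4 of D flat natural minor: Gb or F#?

Gb

Each scale degree takes a distinct letter name. Degree 4 of a scale on D must use the letter G.
Gb and F# are enharmonically the same pitch, but only Gb uses the letter G, so it is the correct spelling here.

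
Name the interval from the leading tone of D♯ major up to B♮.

diminished seventh

The leading tone of D# major is C##.
C## up to B: letters C→B make it a seventh; 9 semitones makes it diminished.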